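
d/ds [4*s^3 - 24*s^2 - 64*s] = 12*s^2 - 48*s - 64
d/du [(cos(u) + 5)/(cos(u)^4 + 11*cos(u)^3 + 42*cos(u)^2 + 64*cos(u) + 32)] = 3*(cos(u)^3 + 10*cos(u)^2 + 29*cos(u) + 24)*sin(u)/((cos(u) + 1)^2*(cos(u) + 2)^2*(cos(u) + 4)^3)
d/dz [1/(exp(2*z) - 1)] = -1/(2*sinh(z)^2)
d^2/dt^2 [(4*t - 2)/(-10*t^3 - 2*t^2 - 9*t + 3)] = 4*(-600*t^5 + 480*t^4 + 332*t^3 - 78*t^2 + 108*t + 33)/(1000*t^9 + 600*t^8 + 2820*t^7 + 188*t^6 + 2178*t^5 - 1170*t^4 + 675*t^3 - 675*t^2 + 243*t - 27)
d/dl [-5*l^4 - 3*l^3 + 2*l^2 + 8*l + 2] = -20*l^3 - 9*l^2 + 4*l + 8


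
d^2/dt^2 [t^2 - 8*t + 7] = 2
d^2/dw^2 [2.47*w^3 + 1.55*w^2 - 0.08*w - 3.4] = 14.82*w + 3.1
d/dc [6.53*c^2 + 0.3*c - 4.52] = 13.06*c + 0.3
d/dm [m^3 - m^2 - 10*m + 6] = 3*m^2 - 2*m - 10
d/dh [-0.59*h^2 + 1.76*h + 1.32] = 1.76 - 1.18*h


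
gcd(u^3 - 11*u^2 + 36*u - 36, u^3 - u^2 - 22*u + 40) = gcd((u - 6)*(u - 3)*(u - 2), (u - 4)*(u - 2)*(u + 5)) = u - 2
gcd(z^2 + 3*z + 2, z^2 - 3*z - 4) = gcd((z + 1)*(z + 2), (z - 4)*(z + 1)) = z + 1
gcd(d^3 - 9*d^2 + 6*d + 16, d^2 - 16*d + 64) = d - 8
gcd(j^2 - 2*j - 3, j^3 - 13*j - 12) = j + 1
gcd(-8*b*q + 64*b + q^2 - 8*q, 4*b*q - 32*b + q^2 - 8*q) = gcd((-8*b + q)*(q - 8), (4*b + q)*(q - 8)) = q - 8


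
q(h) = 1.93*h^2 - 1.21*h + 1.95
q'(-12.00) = -47.53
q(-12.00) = 294.39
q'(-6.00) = -24.37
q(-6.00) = 78.69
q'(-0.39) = -2.72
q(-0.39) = 2.72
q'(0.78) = 1.80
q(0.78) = 2.18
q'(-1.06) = -5.30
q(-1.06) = 5.40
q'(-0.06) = -1.44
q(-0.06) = 2.03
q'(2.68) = 9.13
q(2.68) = 12.57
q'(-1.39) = -6.58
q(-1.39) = 7.36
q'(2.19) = 7.24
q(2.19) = 8.56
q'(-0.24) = -2.14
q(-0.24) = 2.35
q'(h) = 3.86*h - 1.21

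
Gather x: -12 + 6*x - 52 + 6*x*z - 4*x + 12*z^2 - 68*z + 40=x*(6*z + 2) + 12*z^2 - 68*z - 24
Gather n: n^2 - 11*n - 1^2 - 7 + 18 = n^2 - 11*n + 10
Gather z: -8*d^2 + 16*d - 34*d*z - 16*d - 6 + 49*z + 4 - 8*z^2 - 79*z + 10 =-8*d^2 - 8*z^2 + z*(-34*d - 30) + 8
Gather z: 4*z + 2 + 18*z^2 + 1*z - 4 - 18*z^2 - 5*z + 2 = 0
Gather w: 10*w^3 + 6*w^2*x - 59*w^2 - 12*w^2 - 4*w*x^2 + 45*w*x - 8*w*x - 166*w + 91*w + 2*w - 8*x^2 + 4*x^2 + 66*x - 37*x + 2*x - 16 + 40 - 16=10*w^3 + w^2*(6*x - 71) + w*(-4*x^2 + 37*x - 73) - 4*x^2 + 31*x + 8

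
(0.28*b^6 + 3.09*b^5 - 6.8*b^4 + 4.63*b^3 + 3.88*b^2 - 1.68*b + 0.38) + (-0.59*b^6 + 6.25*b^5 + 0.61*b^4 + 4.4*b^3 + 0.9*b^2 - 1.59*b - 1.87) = -0.31*b^6 + 9.34*b^5 - 6.19*b^4 + 9.03*b^3 + 4.78*b^2 - 3.27*b - 1.49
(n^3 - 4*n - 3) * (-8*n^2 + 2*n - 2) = -8*n^5 + 2*n^4 + 30*n^3 + 16*n^2 + 2*n + 6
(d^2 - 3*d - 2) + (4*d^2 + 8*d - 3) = 5*d^2 + 5*d - 5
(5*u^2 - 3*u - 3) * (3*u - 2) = 15*u^3 - 19*u^2 - 3*u + 6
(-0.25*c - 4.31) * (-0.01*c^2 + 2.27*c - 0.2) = 0.0025*c^3 - 0.5244*c^2 - 9.7337*c + 0.862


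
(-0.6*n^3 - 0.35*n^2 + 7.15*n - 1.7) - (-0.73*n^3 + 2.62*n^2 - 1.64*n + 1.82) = 0.13*n^3 - 2.97*n^2 + 8.79*n - 3.52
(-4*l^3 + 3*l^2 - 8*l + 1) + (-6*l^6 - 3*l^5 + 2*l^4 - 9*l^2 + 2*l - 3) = -6*l^6 - 3*l^5 + 2*l^4 - 4*l^3 - 6*l^2 - 6*l - 2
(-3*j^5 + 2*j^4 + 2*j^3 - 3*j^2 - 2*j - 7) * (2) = -6*j^5 + 4*j^4 + 4*j^3 - 6*j^2 - 4*j - 14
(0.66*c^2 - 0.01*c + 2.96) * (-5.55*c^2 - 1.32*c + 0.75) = -3.663*c^4 - 0.8157*c^3 - 15.9198*c^2 - 3.9147*c + 2.22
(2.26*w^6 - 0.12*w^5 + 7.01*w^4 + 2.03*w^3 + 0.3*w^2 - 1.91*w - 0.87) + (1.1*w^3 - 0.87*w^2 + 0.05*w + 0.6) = 2.26*w^6 - 0.12*w^5 + 7.01*w^4 + 3.13*w^3 - 0.57*w^2 - 1.86*w - 0.27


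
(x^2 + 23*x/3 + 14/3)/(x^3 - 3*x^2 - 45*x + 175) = (x + 2/3)/(x^2 - 10*x + 25)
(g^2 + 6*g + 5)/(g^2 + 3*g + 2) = (g + 5)/(g + 2)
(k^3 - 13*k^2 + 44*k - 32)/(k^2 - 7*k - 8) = (k^2 - 5*k + 4)/(k + 1)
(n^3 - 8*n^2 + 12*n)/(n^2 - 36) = n*(n - 2)/(n + 6)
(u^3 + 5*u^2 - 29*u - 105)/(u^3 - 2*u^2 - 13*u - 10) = (u^2 + 10*u + 21)/(u^2 + 3*u + 2)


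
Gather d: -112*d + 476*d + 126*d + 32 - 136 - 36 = 490*d - 140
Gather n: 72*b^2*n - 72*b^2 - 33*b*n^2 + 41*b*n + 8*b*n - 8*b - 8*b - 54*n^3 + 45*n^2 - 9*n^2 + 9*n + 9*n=-72*b^2 - 16*b - 54*n^3 + n^2*(36 - 33*b) + n*(72*b^2 + 49*b + 18)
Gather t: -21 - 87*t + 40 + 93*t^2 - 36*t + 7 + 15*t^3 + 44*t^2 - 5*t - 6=15*t^3 + 137*t^2 - 128*t + 20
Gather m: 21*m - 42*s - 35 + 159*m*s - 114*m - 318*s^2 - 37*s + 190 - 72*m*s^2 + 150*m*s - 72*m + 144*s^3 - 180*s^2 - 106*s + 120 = m*(-72*s^2 + 309*s - 165) + 144*s^3 - 498*s^2 - 185*s + 275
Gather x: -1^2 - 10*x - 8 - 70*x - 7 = -80*x - 16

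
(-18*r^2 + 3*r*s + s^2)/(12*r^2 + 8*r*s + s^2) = (-3*r + s)/(2*r + s)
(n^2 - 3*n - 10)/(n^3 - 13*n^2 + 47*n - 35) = (n + 2)/(n^2 - 8*n + 7)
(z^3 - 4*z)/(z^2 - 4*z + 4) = z*(z + 2)/(z - 2)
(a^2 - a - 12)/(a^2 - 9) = (a - 4)/(a - 3)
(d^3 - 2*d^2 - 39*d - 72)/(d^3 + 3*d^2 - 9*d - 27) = (d - 8)/(d - 3)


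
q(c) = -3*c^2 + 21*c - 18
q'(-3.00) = 39.00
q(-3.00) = -108.00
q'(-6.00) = 57.00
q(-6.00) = -252.00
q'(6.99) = -20.94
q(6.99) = -17.79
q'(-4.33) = 46.98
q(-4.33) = -165.18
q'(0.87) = 15.78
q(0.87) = -2.00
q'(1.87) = 9.78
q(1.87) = 10.78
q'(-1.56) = 30.36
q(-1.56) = -58.06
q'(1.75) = 10.50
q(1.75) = 9.56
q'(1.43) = 12.42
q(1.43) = 5.90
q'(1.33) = 13.02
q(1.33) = 4.62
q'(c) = 21 - 6*c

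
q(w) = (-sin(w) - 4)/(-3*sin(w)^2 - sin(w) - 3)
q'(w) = (6*sin(w)*cos(w) + cos(w))*(-sin(w) - 4)/(-3*sin(w)^2 - sin(w) - 3)^2 - cos(w)/(-3*sin(w)^2 - sin(w) - 3)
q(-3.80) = 0.97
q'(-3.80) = 0.59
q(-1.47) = 0.60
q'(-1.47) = 0.08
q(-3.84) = 0.95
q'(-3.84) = 0.57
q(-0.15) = 1.32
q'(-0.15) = 0.29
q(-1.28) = 0.63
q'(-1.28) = 0.24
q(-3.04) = 1.33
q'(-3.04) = -0.16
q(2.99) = 1.29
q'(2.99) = 0.45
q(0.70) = 0.95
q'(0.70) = -0.57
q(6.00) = 1.26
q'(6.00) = 0.60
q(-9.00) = 1.16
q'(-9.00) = -0.80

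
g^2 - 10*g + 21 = (g - 7)*(g - 3)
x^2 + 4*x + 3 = (x + 1)*(x + 3)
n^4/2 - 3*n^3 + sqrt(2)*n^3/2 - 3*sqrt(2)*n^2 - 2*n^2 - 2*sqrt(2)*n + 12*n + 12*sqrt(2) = (n/2 + 1)*(n - 6)*(n - 2)*(n + sqrt(2))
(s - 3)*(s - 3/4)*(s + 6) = s^3 + 9*s^2/4 - 81*s/4 + 27/2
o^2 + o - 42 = (o - 6)*(o + 7)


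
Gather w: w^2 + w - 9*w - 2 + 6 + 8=w^2 - 8*w + 12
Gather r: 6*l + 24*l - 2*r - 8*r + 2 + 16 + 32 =30*l - 10*r + 50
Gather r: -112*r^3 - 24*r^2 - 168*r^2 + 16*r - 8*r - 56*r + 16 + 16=-112*r^3 - 192*r^2 - 48*r + 32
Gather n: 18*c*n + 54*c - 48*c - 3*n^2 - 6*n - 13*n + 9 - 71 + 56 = 6*c - 3*n^2 + n*(18*c - 19) - 6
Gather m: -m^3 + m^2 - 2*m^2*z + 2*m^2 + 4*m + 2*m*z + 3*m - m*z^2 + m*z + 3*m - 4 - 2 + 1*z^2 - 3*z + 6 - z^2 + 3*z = -m^3 + m^2*(3 - 2*z) + m*(-z^2 + 3*z + 10)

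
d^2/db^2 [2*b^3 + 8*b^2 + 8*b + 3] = 12*b + 16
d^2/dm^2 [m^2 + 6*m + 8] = 2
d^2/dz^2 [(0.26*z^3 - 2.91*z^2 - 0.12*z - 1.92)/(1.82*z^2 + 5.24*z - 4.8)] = (2.1316282072803e-14*z^4 + 73.529872*z^3 - 229.926528*z^2 - 80.211456*z - 279.112704)/(6.028568*z^6 + 52.070928*z^5 + 102.219936*z^4 - 130.782016*z^3 - 269.59104*z^2 + 362.1888*z - 110.592)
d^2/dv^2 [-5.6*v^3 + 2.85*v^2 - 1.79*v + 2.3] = 5.7 - 33.6*v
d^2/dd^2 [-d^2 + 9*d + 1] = -2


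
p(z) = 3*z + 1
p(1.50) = 5.50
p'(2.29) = 3.00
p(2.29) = 7.87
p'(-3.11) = 3.00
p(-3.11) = -8.33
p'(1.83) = 3.00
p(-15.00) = -44.00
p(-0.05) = 0.85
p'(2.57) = 3.00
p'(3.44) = 3.00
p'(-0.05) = 3.00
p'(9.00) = 3.00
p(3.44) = 11.32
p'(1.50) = 3.00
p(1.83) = 6.49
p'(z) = 3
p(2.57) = 8.71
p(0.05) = 1.15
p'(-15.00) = 3.00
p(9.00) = 28.00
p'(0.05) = 3.00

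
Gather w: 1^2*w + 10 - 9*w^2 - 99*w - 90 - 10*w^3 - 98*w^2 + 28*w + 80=-10*w^3 - 107*w^2 - 70*w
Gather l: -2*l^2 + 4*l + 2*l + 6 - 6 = -2*l^2 + 6*l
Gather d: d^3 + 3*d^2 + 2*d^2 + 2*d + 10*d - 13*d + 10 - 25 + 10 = d^3 + 5*d^2 - d - 5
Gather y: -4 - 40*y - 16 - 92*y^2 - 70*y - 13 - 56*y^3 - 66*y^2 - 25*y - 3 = -56*y^3 - 158*y^2 - 135*y - 36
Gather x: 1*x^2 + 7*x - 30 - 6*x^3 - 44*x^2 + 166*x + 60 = -6*x^3 - 43*x^2 + 173*x + 30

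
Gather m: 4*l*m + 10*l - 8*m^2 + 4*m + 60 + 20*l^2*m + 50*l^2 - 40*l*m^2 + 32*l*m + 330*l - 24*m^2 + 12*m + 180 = 50*l^2 + 340*l + m^2*(-40*l - 32) + m*(20*l^2 + 36*l + 16) + 240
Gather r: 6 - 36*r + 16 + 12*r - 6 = 16 - 24*r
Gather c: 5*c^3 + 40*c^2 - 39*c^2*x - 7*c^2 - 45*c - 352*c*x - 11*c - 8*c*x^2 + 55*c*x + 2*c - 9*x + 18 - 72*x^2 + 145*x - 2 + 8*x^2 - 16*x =5*c^3 + c^2*(33 - 39*x) + c*(-8*x^2 - 297*x - 54) - 64*x^2 + 120*x + 16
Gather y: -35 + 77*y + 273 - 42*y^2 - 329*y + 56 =-42*y^2 - 252*y + 294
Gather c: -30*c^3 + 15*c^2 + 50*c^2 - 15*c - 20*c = -30*c^3 + 65*c^2 - 35*c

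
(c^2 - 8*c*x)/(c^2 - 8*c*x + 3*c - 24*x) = c/(c + 3)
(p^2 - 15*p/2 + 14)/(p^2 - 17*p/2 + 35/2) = (p - 4)/(p - 5)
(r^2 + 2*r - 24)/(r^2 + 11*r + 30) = (r - 4)/(r + 5)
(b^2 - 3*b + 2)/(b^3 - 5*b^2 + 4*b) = (b - 2)/(b*(b - 4))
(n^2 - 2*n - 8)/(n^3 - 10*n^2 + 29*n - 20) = (n + 2)/(n^2 - 6*n + 5)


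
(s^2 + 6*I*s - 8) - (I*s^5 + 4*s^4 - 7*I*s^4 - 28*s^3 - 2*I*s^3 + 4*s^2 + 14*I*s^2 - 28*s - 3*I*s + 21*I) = -I*s^5 - 4*s^4 + 7*I*s^4 + 28*s^3 + 2*I*s^3 - 3*s^2 - 14*I*s^2 + 28*s + 9*I*s - 8 - 21*I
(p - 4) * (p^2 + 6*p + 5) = p^3 + 2*p^2 - 19*p - 20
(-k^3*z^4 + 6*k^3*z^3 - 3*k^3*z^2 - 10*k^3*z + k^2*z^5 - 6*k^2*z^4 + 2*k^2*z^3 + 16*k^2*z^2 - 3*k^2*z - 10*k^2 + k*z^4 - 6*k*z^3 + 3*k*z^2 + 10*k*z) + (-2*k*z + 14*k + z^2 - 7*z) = -k^3*z^4 + 6*k^3*z^3 - 3*k^3*z^2 - 10*k^3*z + k^2*z^5 - 6*k^2*z^4 + 2*k^2*z^3 + 16*k^2*z^2 - 3*k^2*z - 10*k^2 + k*z^4 - 6*k*z^3 + 3*k*z^2 + 8*k*z + 14*k + z^2 - 7*z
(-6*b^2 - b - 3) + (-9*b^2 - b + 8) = -15*b^2 - 2*b + 5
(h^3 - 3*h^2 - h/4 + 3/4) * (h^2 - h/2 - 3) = h^5 - 7*h^4/2 - 7*h^3/4 + 79*h^2/8 + 3*h/8 - 9/4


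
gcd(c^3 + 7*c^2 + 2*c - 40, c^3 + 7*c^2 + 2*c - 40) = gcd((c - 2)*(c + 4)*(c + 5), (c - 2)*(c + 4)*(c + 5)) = c^3 + 7*c^2 + 2*c - 40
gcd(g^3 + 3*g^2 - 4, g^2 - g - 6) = g + 2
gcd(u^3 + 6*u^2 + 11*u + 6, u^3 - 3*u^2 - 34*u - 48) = u^2 + 5*u + 6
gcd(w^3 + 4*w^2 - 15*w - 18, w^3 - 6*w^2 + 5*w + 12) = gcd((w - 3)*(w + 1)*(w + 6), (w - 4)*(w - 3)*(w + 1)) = w^2 - 2*w - 3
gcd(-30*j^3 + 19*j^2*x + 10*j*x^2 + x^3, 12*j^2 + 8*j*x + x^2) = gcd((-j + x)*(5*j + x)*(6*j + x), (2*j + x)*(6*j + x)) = 6*j + x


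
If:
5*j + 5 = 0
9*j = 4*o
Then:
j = -1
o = -9/4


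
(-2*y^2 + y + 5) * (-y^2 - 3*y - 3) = 2*y^4 + 5*y^3 - 2*y^2 - 18*y - 15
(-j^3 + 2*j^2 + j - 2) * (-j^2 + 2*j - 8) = j^5 - 4*j^4 + 11*j^3 - 12*j^2 - 12*j + 16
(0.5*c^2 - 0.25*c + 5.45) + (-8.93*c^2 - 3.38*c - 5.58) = -8.43*c^2 - 3.63*c - 0.13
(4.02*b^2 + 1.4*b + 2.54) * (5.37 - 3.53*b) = -14.1906*b^3 + 16.6454*b^2 - 1.4482*b + 13.6398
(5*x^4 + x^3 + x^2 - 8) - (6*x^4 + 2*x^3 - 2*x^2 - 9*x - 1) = -x^4 - x^3 + 3*x^2 + 9*x - 7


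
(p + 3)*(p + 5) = p^2 + 8*p + 15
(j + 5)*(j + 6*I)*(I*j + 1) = I*j^3 - 5*j^2 + 5*I*j^2 - 25*j + 6*I*j + 30*I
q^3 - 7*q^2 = q^2*(q - 7)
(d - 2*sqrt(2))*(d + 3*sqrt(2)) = d^2 + sqrt(2)*d - 12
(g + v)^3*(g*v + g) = g^4*v + g^4 + 3*g^3*v^2 + 3*g^3*v + 3*g^2*v^3 + 3*g^2*v^2 + g*v^4 + g*v^3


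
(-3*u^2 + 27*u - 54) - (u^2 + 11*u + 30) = -4*u^2 + 16*u - 84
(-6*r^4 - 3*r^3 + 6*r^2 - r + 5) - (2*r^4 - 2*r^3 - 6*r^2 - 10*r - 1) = -8*r^4 - r^3 + 12*r^2 + 9*r + 6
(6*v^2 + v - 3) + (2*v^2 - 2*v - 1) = 8*v^2 - v - 4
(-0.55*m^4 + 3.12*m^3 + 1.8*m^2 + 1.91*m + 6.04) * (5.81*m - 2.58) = -3.1955*m^5 + 19.5462*m^4 + 2.4084*m^3 + 6.4531*m^2 + 30.1646*m - 15.5832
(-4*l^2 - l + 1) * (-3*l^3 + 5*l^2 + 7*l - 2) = 12*l^5 - 17*l^4 - 36*l^3 + 6*l^2 + 9*l - 2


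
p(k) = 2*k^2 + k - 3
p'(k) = 4*k + 1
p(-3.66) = 20.13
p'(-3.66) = -13.64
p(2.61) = 13.23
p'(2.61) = 11.44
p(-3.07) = 12.78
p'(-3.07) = -11.28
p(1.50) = 3.00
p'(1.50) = 7.00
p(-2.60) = 7.92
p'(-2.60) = -9.40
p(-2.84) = 10.29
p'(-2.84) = -10.36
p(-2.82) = 10.08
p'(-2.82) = -10.28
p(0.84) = -0.75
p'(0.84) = 4.36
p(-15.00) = 432.00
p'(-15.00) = -59.00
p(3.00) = 18.00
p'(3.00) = 13.00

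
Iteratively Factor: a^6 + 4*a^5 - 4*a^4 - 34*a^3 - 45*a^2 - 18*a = (a)*(a^5 + 4*a^4 - 4*a^3 - 34*a^2 - 45*a - 18) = a*(a + 3)*(a^4 + a^3 - 7*a^2 - 13*a - 6) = a*(a - 3)*(a + 3)*(a^3 + 4*a^2 + 5*a + 2) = a*(a - 3)*(a + 2)*(a + 3)*(a^2 + 2*a + 1) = a*(a - 3)*(a + 1)*(a + 2)*(a + 3)*(a + 1)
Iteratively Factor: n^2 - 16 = (n + 4)*(n - 4)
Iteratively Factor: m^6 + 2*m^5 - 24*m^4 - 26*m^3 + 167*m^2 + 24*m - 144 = (m - 3)*(m^5 + 5*m^4 - 9*m^3 - 53*m^2 + 8*m + 48) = (m - 3)*(m + 4)*(m^4 + m^3 - 13*m^2 - m + 12) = (m - 3)*(m - 1)*(m + 4)*(m^3 + 2*m^2 - 11*m - 12) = (m - 3)^2*(m - 1)*(m + 4)*(m^2 + 5*m + 4) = (m - 3)^2*(m - 1)*(m + 4)^2*(m + 1)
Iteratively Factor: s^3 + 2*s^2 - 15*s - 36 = (s + 3)*(s^2 - s - 12) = (s - 4)*(s + 3)*(s + 3)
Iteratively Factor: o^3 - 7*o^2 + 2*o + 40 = (o + 2)*(o^2 - 9*o + 20) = (o - 4)*(o + 2)*(o - 5)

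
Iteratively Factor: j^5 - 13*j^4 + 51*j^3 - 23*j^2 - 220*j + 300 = (j - 3)*(j^4 - 10*j^3 + 21*j^2 + 40*j - 100) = (j - 5)*(j - 3)*(j^3 - 5*j^2 - 4*j + 20) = (j - 5)*(j - 3)*(j - 2)*(j^2 - 3*j - 10) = (j - 5)*(j - 3)*(j - 2)*(j + 2)*(j - 5)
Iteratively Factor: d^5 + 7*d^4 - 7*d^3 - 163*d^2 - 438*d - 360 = (d - 5)*(d^4 + 12*d^3 + 53*d^2 + 102*d + 72) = (d - 5)*(d + 2)*(d^3 + 10*d^2 + 33*d + 36) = (d - 5)*(d + 2)*(d + 3)*(d^2 + 7*d + 12) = (d - 5)*(d + 2)*(d + 3)*(d + 4)*(d + 3)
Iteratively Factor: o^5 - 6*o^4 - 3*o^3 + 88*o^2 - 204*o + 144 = (o - 3)*(o^4 - 3*o^3 - 12*o^2 + 52*o - 48) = (o - 3)^2*(o^3 - 12*o + 16) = (o - 3)^2*(o - 2)*(o^2 + 2*o - 8) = (o - 3)^2*(o - 2)^2*(o + 4)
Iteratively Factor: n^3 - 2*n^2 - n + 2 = (n - 2)*(n^2 - 1) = (n - 2)*(n - 1)*(n + 1)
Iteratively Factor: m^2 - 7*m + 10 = (m - 5)*(m - 2)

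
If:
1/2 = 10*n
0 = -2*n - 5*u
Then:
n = 1/20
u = -1/50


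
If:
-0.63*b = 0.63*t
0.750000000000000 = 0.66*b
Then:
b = 1.14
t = -1.14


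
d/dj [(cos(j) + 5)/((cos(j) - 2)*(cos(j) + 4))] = (cos(j)^2 + 10*cos(j) + 18)*sin(j)/((cos(j) - 2)^2*(cos(j) + 4)^2)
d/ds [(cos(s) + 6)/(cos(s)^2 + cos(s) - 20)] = (cos(s)^2 + 12*cos(s) + 26)*sin(s)/(cos(s)^2 + cos(s) - 20)^2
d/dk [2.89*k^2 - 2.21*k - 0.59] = 5.78*k - 2.21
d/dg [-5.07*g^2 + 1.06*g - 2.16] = 1.06 - 10.14*g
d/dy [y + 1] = 1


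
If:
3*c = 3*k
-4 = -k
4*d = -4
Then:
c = 4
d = -1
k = 4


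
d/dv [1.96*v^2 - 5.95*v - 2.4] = 3.92*v - 5.95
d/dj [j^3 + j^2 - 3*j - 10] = 3*j^2 + 2*j - 3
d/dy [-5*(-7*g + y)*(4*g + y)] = 15*g - 10*y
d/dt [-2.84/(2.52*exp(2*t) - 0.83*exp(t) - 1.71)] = (14.3136*exp(t) - 2.3572)*exp(t)/(-2.52*exp(2*t) + 0.83*exp(t) + 1.71)^2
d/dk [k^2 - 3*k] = 2*k - 3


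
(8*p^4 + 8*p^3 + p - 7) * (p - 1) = 8*p^5 - 8*p^3 + p^2 - 8*p + 7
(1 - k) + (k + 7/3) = 10/3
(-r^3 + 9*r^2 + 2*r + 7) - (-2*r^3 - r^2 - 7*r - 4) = r^3 + 10*r^2 + 9*r + 11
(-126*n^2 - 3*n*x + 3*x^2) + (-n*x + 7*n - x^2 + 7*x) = -126*n^2 - 4*n*x + 7*n + 2*x^2 + 7*x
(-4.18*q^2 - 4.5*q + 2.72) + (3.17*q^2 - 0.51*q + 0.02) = -1.01*q^2 - 5.01*q + 2.74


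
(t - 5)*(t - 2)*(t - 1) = t^3 - 8*t^2 + 17*t - 10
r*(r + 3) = r^2 + 3*r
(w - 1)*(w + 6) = w^2 + 5*w - 6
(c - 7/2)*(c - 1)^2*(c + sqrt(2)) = c^4 - 11*c^3/2 + sqrt(2)*c^3 - 11*sqrt(2)*c^2/2 + 8*c^2 - 7*c/2 + 8*sqrt(2)*c - 7*sqrt(2)/2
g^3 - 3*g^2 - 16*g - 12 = (g - 6)*(g + 1)*(g + 2)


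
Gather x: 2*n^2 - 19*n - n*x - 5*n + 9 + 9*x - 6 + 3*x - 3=2*n^2 - 24*n + x*(12 - n)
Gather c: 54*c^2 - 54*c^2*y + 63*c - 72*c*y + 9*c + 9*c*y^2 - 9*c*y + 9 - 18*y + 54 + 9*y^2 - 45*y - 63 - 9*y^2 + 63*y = c^2*(54 - 54*y) + c*(9*y^2 - 81*y + 72)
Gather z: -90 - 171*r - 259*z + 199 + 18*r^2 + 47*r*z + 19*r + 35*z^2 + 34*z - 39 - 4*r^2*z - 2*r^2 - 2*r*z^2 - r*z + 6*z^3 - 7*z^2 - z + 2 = 16*r^2 - 152*r + 6*z^3 + z^2*(28 - 2*r) + z*(-4*r^2 + 46*r - 226) + 72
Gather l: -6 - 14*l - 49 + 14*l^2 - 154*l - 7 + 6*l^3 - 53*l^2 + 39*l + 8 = 6*l^3 - 39*l^2 - 129*l - 54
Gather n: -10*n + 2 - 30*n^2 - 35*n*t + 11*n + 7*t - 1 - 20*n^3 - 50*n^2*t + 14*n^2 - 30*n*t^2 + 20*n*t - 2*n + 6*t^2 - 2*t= -20*n^3 + n^2*(-50*t - 16) + n*(-30*t^2 - 15*t - 1) + 6*t^2 + 5*t + 1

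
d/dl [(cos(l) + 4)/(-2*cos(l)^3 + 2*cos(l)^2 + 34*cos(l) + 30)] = (13*cos(l) - 11*cos(2*l) - cos(3*l) + 95)*sin(l)/(4*(-cos(l)^3 + cos(l)^2 + 17*cos(l) + 15)^2)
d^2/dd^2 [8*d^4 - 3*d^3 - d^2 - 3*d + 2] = 96*d^2 - 18*d - 2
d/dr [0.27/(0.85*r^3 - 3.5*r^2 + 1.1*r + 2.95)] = (-0.6885*r^2 + 1.89*r - 0.297)/(0.85*r^3 - 3.5*r^2 + 1.1*r + 2.95)^2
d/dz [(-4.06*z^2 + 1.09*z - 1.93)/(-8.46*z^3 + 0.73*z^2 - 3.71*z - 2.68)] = (-34.3476*z^4 + 18.4428*z^3 - 34.7165*z^2 + 24.5794*z - 10.0815)/(71.5716*z^6 - 12.3516*z^5 + 63.3061*z^4 + 39.929*z^3 + 9.8513*z^2 + 19.8856*z + 7.1824)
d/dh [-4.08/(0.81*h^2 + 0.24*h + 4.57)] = (6.6096*h + 0.9792)/(0.81*h^2 + 0.24*h + 4.57)^2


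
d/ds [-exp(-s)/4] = exp(-s)/4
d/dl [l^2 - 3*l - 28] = 2*l - 3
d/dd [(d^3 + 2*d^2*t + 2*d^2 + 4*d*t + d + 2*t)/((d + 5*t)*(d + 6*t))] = (d^4 + 22*d^3*t + 112*d^2*t^2 + 18*d^2*t - d^2 + 120*d*t^3 + 120*d*t^2 - 4*d*t + 120*t^3 + 8*t^2)/(d^4 + 22*d^3*t + 181*d^2*t^2 + 660*d*t^3 + 900*t^4)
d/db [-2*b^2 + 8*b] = 8 - 4*b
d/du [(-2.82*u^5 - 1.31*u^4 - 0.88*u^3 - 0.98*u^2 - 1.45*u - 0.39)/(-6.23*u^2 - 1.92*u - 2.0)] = (52.7058*u^6 + 37.9802*u^5 + 41.228*u^4 + 13.8592*u^3 - 1.8719*u^2 - 0.939400000000001*u + 2.1512)/(38.8129*u^4 + 23.9232*u^3 + 28.6064*u^2 + 7.68*u + 4.0)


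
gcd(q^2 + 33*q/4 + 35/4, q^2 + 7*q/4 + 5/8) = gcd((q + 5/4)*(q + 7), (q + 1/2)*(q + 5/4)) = q + 5/4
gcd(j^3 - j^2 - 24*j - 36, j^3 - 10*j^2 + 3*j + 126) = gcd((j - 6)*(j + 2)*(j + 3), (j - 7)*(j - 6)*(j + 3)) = j^2 - 3*j - 18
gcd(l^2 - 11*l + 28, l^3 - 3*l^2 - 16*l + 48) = l - 4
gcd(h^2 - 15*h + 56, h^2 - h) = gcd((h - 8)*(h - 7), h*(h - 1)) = 1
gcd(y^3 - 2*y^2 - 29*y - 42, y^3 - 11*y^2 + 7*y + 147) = y^2 - 4*y - 21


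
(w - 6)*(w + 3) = w^2 - 3*w - 18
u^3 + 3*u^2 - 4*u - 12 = (u - 2)*(u + 2)*(u + 3)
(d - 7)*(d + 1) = d^2 - 6*d - 7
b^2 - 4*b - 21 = (b - 7)*(b + 3)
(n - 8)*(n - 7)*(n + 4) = n^3 - 11*n^2 - 4*n + 224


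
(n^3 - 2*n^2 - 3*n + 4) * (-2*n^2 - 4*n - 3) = -2*n^5 + 11*n^3 + 10*n^2 - 7*n - 12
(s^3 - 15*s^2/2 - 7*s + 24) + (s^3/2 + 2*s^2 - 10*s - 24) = 3*s^3/2 - 11*s^2/2 - 17*s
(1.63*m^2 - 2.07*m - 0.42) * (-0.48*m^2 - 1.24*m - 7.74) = -0.7824*m^4 - 1.0276*m^3 - 9.8478*m^2 + 16.5426*m + 3.2508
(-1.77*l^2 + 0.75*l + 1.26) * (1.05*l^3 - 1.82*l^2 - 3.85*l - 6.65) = -1.8585*l^5 + 4.0089*l^4 + 6.7725*l^3 + 6.5898*l^2 - 9.8385*l - 8.379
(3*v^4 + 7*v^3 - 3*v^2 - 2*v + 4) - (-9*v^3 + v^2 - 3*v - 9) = 3*v^4 + 16*v^3 - 4*v^2 + v + 13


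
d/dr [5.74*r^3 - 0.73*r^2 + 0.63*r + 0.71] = 17.22*r^2 - 1.46*r + 0.63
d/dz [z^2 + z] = 2*z + 1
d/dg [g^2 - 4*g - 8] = 2*g - 4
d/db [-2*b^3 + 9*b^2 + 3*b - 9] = -6*b^2 + 18*b + 3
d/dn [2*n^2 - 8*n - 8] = 4*n - 8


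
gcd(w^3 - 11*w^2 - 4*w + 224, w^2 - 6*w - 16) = w - 8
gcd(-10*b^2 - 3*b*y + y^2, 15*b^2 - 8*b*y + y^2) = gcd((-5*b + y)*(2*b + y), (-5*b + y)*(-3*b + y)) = -5*b + y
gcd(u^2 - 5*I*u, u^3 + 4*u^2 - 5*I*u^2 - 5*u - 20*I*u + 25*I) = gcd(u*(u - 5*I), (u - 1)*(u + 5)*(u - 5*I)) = u - 5*I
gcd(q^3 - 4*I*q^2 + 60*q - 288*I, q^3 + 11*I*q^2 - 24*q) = q + 8*I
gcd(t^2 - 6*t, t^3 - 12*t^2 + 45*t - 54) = t - 6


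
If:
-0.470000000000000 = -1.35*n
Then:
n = 0.35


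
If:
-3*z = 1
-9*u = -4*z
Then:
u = -4/27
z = -1/3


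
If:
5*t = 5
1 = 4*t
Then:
No Solution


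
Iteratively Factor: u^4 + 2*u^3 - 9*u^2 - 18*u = (u)*(u^3 + 2*u^2 - 9*u - 18) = u*(u + 2)*(u^2 - 9) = u*(u - 3)*(u + 2)*(u + 3)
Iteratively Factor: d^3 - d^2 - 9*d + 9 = (d + 3)*(d^2 - 4*d + 3) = (d - 1)*(d + 3)*(d - 3)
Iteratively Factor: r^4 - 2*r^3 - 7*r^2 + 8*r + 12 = (r + 2)*(r^3 - 4*r^2 + r + 6) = (r - 2)*(r + 2)*(r^2 - 2*r - 3) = (r - 3)*(r - 2)*(r + 2)*(r + 1)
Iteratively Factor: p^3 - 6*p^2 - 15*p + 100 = (p - 5)*(p^2 - p - 20) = (p - 5)^2*(p + 4)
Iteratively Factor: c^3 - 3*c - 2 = (c + 1)*(c^2 - c - 2) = (c - 2)*(c + 1)*(c + 1)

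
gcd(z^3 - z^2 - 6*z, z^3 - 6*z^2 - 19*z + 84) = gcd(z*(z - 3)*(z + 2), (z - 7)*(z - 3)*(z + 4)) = z - 3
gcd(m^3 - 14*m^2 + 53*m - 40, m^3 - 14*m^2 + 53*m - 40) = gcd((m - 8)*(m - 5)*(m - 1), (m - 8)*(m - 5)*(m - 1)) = m^3 - 14*m^2 + 53*m - 40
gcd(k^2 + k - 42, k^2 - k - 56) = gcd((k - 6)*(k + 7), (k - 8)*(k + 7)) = k + 7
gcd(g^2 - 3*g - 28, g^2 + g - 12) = g + 4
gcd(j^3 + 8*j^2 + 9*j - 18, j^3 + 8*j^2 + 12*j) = j + 6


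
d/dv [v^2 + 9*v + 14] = 2*v + 9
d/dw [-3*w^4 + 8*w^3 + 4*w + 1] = -12*w^3 + 24*w^2 + 4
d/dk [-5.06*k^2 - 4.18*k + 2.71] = -10.12*k - 4.18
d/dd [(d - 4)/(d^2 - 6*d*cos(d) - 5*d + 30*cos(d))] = (-6*d^2*sin(d) - d^2 + 54*d*sin(d) + 8*d - 120*sin(d) + 6*cos(d) - 20)/((d - 5)^2*(d - 6*cos(d))^2)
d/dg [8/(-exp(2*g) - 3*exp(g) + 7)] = (16*exp(g) + 24)*exp(g)/(exp(2*g) + 3*exp(g) - 7)^2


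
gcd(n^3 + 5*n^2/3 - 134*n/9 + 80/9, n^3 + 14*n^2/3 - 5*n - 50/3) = n + 5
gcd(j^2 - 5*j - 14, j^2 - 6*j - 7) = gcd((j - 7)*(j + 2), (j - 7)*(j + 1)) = j - 7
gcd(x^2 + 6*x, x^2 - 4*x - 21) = 1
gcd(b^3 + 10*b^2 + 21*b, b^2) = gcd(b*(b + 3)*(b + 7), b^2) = b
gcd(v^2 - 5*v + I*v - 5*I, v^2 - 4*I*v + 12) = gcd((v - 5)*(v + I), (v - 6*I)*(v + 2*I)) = 1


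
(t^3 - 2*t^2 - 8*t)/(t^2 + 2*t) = t - 4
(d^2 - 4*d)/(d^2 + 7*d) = (d - 4)/(d + 7)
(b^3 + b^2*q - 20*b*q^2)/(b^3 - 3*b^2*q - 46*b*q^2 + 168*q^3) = b*(-b - 5*q)/(-b^2 - b*q + 42*q^2)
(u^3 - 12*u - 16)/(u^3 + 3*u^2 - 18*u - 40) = (u + 2)/(u + 5)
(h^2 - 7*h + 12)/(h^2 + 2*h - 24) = (h - 3)/(h + 6)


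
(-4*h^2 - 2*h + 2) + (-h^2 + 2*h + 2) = 4 - 5*h^2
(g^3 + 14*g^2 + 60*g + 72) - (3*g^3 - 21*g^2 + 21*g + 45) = -2*g^3 + 35*g^2 + 39*g + 27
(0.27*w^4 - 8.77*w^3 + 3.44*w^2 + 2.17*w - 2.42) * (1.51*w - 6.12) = 0.4077*w^5 - 14.8951*w^4 + 58.8668*w^3 - 17.7761*w^2 - 16.9346*w + 14.8104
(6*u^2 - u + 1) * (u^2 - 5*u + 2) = 6*u^4 - 31*u^3 + 18*u^2 - 7*u + 2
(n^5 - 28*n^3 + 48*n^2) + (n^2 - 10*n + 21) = n^5 - 28*n^3 + 49*n^2 - 10*n + 21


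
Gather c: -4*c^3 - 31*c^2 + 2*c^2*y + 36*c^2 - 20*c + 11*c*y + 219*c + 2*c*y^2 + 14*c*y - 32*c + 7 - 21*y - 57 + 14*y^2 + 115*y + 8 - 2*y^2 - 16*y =-4*c^3 + c^2*(2*y + 5) + c*(2*y^2 + 25*y + 167) + 12*y^2 + 78*y - 42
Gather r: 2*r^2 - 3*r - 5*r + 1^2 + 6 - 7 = 2*r^2 - 8*r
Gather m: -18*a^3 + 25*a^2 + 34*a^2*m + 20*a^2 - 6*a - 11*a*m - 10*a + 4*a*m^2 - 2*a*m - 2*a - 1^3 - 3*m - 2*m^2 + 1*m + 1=-18*a^3 + 45*a^2 - 18*a + m^2*(4*a - 2) + m*(34*a^2 - 13*a - 2)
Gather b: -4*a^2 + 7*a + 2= -4*a^2 + 7*a + 2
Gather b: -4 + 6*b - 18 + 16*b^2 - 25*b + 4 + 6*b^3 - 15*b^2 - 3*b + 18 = 6*b^3 + b^2 - 22*b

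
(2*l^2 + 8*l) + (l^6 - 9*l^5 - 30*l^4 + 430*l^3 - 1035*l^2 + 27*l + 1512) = l^6 - 9*l^5 - 30*l^4 + 430*l^3 - 1033*l^2 + 35*l + 1512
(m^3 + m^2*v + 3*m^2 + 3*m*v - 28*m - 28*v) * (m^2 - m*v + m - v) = m^5 + 4*m^4 - m^3*v^2 - 25*m^3 - 4*m^2*v^2 - 28*m^2 + 25*m*v^2 + 28*v^2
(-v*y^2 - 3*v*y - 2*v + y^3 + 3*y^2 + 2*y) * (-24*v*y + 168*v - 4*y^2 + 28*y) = 24*v^2*y^3 - 96*v^2*y^2 - 456*v^2*y - 336*v^2 - 20*v*y^4 + 80*v*y^3 + 380*v*y^2 + 280*v*y - 4*y^5 + 16*y^4 + 76*y^3 + 56*y^2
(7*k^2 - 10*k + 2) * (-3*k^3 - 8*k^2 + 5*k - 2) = -21*k^5 - 26*k^4 + 109*k^3 - 80*k^2 + 30*k - 4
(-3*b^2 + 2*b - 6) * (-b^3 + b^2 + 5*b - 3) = 3*b^5 - 5*b^4 - 7*b^3 + 13*b^2 - 36*b + 18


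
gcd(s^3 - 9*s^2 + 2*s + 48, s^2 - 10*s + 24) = 1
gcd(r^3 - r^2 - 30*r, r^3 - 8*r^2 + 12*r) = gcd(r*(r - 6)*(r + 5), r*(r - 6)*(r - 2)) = r^2 - 6*r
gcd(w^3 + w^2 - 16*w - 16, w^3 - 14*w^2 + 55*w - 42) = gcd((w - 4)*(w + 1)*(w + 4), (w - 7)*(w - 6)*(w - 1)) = 1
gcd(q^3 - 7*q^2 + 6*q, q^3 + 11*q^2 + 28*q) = q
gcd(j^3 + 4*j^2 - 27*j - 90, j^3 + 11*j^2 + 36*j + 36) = j^2 + 9*j + 18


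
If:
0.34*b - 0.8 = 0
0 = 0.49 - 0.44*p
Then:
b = 2.35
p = 1.11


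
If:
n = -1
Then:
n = -1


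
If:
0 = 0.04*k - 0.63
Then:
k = 15.75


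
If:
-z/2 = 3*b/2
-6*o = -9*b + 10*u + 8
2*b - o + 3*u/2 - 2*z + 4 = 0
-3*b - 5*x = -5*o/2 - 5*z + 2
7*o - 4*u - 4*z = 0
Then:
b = -648/2077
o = -128/2077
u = -2168/2077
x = 1438/2077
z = 1944/2077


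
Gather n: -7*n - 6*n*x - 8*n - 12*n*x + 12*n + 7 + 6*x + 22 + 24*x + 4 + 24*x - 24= n*(-18*x - 3) + 54*x + 9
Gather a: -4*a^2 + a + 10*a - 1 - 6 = -4*a^2 + 11*a - 7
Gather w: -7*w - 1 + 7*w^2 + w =7*w^2 - 6*w - 1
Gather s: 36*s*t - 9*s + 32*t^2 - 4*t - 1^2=s*(36*t - 9) + 32*t^2 - 4*t - 1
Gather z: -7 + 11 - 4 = 0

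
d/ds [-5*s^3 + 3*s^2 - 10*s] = -15*s^2 + 6*s - 10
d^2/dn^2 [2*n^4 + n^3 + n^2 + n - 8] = 24*n^2 + 6*n + 2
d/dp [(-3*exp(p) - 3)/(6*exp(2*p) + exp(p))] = 3*(6*exp(2*p) + 12*exp(p) + 1)*exp(-p)/(36*exp(2*p) + 12*exp(p) + 1)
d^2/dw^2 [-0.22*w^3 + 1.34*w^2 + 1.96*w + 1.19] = 2.68 - 1.32*w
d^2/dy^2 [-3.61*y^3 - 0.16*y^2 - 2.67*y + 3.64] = -21.66*y - 0.32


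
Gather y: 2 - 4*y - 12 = -4*y - 10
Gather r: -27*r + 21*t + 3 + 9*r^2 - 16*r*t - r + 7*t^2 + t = 9*r^2 + r*(-16*t - 28) + 7*t^2 + 22*t + 3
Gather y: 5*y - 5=5*y - 5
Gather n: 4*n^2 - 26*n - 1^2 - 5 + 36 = 4*n^2 - 26*n + 30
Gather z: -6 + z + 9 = z + 3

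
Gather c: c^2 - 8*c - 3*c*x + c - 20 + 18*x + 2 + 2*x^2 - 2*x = c^2 + c*(-3*x - 7) + 2*x^2 + 16*x - 18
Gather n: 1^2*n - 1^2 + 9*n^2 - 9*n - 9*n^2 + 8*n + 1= 0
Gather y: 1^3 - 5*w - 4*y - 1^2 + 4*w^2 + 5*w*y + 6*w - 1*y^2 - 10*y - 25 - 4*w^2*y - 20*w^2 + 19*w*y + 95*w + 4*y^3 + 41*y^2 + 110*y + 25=-16*w^2 + 96*w + 4*y^3 + 40*y^2 + y*(-4*w^2 + 24*w + 96)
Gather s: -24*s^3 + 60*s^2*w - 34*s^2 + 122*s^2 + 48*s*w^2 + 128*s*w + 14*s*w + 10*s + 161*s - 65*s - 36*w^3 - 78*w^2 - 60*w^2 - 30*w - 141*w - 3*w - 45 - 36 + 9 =-24*s^3 + s^2*(60*w + 88) + s*(48*w^2 + 142*w + 106) - 36*w^3 - 138*w^2 - 174*w - 72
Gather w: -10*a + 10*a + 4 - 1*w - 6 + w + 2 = 0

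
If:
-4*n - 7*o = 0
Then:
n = -7*o/4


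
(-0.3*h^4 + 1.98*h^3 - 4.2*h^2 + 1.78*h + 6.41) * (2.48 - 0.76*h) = 0.228*h^5 - 2.2488*h^4 + 8.1024*h^3 - 11.7688*h^2 - 0.4572*h + 15.8968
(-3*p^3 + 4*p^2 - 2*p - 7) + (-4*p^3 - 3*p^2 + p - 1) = -7*p^3 + p^2 - p - 8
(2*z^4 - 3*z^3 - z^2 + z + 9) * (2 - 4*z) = -8*z^5 + 16*z^4 - 2*z^3 - 6*z^2 - 34*z + 18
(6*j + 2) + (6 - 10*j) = 8 - 4*j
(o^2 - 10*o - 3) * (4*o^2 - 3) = 4*o^4 - 40*o^3 - 15*o^2 + 30*o + 9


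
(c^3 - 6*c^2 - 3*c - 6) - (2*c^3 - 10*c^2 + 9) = -c^3 + 4*c^2 - 3*c - 15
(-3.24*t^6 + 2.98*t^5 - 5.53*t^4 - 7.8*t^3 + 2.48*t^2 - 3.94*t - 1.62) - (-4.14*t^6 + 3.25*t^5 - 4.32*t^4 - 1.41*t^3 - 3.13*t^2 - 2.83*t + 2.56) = 0.899999999999999*t^6 - 0.27*t^5 - 1.21*t^4 - 6.39*t^3 + 5.61*t^2 - 1.11*t - 4.18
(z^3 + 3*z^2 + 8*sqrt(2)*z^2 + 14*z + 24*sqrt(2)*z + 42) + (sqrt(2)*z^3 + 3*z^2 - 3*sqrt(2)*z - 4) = z^3 + sqrt(2)*z^3 + 6*z^2 + 8*sqrt(2)*z^2 + 14*z + 21*sqrt(2)*z + 38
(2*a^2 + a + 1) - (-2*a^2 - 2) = 4*a^2 + a + 3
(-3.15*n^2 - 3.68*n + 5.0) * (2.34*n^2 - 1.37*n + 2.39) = -7.371*n^4 - 4.2957*n^3 + 9.2131*n^2 - 15.6452*n + 11.95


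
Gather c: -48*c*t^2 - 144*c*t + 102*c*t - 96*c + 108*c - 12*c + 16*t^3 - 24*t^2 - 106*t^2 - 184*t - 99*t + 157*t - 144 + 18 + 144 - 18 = c*(-48*t^2 - 42*t) + 16*t^3 - 130*t^2 - 126*t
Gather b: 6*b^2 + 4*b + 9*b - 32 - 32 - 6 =6*b^2 + 13*b - 70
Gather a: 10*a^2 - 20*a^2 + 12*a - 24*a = -10*a^2 - 12*a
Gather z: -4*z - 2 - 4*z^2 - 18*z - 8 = -4*z^2 - 22*z - 10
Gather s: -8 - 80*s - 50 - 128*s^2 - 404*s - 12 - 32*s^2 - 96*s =-160*s^2 - 580*s - 70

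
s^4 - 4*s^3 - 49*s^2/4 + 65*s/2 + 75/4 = (s - 5)*(s - 5/2)*(s + 1/2)*(s + 3)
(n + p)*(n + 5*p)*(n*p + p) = n^3*p + 6*n^2*p^2 + n^2*p + 5*n*p^3 + 6*n*p^2 + 5*p^3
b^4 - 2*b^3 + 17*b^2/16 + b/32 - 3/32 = (b - 1)*(b - 3/4)*(b - 1/2)*(b + 1/4)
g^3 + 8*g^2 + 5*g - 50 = (g - 2)*(g + 5)^2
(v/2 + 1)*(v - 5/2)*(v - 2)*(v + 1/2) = v^4/2 - v^3 - 21*v^2/8 + 4*v + 5/2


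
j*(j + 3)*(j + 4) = j^3 + 7*j^2 + 12*j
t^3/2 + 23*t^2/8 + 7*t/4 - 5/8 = (t/2 + 1/2)*(t - 1/4)*(t + 5)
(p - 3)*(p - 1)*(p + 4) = p^3 - 13*p + 12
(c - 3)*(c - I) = c^2 - 3*c - I*c + 3*I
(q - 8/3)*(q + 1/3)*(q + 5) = q^3 + 8*q^2/3 - 113*q/9 - 40/9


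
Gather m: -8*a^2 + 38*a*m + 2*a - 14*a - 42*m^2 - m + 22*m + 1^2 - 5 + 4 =-8*a^2 - 12*a - 42*m^2 + m*(38*a + 21)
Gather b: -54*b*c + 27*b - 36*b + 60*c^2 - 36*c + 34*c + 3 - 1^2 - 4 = b*(-54*c - 9) + 60*c^2 - 2*c - 2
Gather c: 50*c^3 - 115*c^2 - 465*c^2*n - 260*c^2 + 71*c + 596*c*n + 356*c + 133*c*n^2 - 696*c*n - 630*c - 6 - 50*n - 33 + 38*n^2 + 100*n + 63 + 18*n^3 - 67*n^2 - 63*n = 50*c^3 + c^2*(-465*n - 375) + c*(133*n^2 - 100*n - 203) + 18*n^3 - 29*n^2 - 13*n + 24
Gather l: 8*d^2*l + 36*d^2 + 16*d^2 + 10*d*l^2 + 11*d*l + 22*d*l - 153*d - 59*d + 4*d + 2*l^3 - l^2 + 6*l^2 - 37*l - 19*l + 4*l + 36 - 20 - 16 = 52*d^2 - 208*d + 2*l^3 + l^2*(10*d + 5) + l*(8*d^2 + 33*d - 52)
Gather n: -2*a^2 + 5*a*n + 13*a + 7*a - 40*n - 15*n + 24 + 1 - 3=-2*a^2 + 20*a + n*(5*a - 55) + 22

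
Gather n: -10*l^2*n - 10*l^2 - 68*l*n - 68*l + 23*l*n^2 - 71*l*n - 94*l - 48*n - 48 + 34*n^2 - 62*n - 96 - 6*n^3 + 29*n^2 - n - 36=-10*l^2 - 162*l - 6*n^3 + n^2*(23*l + 63) + n*(-10*l^2 - 139*l - 111) - 180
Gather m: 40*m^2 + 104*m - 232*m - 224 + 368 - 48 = 40*m^2 - 128*m + 96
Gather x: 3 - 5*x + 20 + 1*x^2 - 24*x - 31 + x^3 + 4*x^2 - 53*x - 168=x^3 + 5*x^2 - 82*x - 176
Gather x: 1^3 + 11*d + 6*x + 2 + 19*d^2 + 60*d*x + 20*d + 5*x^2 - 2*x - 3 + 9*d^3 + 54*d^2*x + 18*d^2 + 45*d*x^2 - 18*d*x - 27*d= 9*d^3 + 37*d^2 + 4*d + x^2*(45*d + 5) + x*(54*d^2 + 42*d + 4)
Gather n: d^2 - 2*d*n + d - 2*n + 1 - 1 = d^2 + d + n*(-2*d - 2)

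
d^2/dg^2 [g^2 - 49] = 2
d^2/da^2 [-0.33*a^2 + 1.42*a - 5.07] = -0.660000000000000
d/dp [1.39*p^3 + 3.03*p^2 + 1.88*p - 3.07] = 4.17*p^2 + 6.06*p + 1.88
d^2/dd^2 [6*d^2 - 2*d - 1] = 12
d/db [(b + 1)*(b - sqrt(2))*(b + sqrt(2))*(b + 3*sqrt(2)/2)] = 4*b^3 + 3*b^2 + 9*sqrt(2)*b^2/2 - 4*b + 3*sqrt(2)*b - 3*sqrt(2) - 2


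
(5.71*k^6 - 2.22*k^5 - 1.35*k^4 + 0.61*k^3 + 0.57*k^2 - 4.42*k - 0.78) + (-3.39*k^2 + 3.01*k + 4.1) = 5.71*k^6 - 2.22*k^5 - 1.35*k^4 + 0.61*k^3 - 2.82*k^2 - 1.41*k + 3.32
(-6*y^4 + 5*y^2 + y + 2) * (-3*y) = 18*y^5 - 15*y^3 - 3*y^2 - 6*y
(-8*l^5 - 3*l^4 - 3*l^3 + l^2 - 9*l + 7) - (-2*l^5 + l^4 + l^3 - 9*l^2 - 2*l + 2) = -6*l^5 - 4*l^4 - 4*l^3 + 10*l^2 - 7*l + 5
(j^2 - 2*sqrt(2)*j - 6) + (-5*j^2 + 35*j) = -4*j^2 - 2*sqrt(2)*j + 35*j - 6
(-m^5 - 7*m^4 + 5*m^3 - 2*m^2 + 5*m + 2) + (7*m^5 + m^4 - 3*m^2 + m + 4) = 6*m^5 - 6*m^4 + 5*m^3 - 5*m^2 + 6*m + 6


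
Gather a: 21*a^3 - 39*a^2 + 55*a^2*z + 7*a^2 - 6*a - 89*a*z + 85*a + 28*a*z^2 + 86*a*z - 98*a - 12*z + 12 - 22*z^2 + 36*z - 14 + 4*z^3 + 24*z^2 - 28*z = 21*a^3 + a^2*(55*z - 32) + a*(28*z^2 - 3*z - 19) + 4*z^3 + 2*z^2 - 4*z - 2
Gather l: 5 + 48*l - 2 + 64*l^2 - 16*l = 64*l^2 + 32*l + 3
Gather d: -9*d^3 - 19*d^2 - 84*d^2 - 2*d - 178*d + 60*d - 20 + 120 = -9*d^3 - 103*d^2 - 120*d + 100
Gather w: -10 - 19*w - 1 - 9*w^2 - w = -9*w^2 - 20*w - 11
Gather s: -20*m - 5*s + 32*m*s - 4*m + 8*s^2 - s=-24*m + 8*s^2 + s*(32*m - 6)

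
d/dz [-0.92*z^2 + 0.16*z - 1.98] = 0.16 - 1.84*z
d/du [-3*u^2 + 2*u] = 2 - 6*u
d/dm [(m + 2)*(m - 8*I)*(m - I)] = 3*m^2 + m*(4 - 18*I) - 8 - 18*I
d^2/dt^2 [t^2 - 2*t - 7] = 2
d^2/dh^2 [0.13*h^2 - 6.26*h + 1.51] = 0.260000000000000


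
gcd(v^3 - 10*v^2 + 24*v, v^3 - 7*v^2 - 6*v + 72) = v^2 - 10*v + 24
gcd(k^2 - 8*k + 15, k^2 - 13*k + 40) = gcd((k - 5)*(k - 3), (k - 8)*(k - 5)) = k - 5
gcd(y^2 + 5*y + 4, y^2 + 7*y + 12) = y + 4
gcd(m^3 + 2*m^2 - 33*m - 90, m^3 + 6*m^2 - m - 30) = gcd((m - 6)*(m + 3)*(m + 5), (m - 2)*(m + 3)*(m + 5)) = m^2 + 8*m + 15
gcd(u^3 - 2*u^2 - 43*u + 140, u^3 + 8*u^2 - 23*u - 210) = u^2 + 2*u - 35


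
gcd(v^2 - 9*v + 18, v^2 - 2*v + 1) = 1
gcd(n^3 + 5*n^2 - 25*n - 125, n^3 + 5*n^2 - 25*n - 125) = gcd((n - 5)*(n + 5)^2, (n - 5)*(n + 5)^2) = n^3 + 5*n^2 - 25*n - 125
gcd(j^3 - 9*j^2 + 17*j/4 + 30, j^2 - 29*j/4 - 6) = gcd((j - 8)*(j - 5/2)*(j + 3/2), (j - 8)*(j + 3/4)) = j - 8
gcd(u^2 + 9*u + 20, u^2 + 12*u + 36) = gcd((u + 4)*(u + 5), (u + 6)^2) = 1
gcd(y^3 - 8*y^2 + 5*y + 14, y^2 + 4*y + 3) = y + 1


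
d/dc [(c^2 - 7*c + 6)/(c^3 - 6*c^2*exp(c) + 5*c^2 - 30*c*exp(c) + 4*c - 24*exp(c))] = ((2*c - 7)*(c^3 - 6*c^2*exp(c) + 5*c^2 - 30*c*exp(c) + 4*c - 24*exp(c)) + (c^2 - 7*c + 6)*(6*c^2*exp(c) - 3*c^2 + 42*c*exp(c) - 10*c + 54*exp(c) - 4))/(c^3 - 6*c^2*exp(c) + 5*c^2 - 30*c*exp(c) + 4*c - 24*exp(c))^2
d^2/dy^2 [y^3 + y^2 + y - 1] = 6*y + 2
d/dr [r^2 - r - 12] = 2*r - 1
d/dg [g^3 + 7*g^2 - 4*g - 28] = 3*g^2 + 14*g - 4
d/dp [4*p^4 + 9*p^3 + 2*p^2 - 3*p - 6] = 16*p^3 + 27*p^2 + 4*p - 3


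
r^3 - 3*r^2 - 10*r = r*(r - 5)*(r + 2)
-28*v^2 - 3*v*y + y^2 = (-7*v + y)*(4*v + y)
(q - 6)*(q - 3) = q^2 - 9*q + 18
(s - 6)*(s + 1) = s^2 - 5*s - 6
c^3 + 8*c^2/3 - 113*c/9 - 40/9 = (c - 8/3)*(c + 1/3)*(c + 5)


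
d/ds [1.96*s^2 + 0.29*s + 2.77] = 3.92*s + 0.29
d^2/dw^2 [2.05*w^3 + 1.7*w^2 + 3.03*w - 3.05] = 12.3*w + 3.4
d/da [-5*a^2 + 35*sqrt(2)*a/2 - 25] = -10*a + 35*sqrt(2)/2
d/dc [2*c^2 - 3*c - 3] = 4*c - 3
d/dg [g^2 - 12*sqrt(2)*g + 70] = 2*g - 12*sqrt(2)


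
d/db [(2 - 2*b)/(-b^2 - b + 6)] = 2*(b^2 + b - (b - 1)*(2*b + 1) - 6)/(b^2 + b - 6)^2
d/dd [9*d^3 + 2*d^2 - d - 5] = 27*d^2 + 4*d - 1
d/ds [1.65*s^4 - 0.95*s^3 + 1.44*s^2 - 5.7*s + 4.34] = 6.6*s^3 - 2.85*s^2 + 2.88*s - 5.7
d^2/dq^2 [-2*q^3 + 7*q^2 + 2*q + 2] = 14 - 12*q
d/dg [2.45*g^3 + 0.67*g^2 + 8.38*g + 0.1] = 7.35*g^2 + 1.34*g + 8.38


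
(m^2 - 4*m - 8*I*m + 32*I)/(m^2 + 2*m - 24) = (m - 8*I)/(m + 6)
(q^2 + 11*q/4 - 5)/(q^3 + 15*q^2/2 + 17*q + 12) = (4*q - 5)/(2*(2*q^2 + 7*q + 6))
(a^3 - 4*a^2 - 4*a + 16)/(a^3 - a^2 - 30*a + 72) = (a^2 - 4)/(a^2 + 3*a - 18)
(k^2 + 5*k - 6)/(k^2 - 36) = (k - 1)/(k - 6)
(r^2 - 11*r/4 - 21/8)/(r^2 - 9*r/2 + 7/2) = (r + 3/4)/(r - 1)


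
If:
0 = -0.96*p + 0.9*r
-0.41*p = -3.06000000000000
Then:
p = 7.46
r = 7.96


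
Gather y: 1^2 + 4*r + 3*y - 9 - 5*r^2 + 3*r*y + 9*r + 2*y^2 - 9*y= -5*r^2 + 13*r + 2*y^2 + y*(3*r - 6) - 8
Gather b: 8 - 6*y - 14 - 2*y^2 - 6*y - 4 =-2*y^2 - 12*y - 10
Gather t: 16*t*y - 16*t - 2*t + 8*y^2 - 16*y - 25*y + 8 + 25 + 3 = t*(16*y - 18) + 8*y^2 - 41*y + 36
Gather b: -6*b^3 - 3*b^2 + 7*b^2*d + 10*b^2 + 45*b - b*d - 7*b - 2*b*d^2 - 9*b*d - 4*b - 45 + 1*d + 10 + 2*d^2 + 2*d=-6*b^3 + b^2*(7*d + 7) + b*(-2*d^2 - 10*d + 34) + 2*d^2 + 3*d - 35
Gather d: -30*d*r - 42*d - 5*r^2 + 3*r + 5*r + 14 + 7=d*(-30*r - 42) - 5*r^2 + 8*r + 21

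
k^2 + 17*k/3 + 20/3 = (k + 5/3)*(k + 4)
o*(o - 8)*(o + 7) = o^3 - o^2 - 56*o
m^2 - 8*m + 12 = (m - 6)*(m - 2)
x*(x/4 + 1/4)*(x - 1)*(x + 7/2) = x^4/4 + 7*x^3/8 - x^2/4 - 7*x/8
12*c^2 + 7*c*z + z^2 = (3*c + z)*(4*c + z)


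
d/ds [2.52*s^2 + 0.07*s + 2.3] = 5.04*s + 0.07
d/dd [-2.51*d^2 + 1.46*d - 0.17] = 1.46 - 5.02*d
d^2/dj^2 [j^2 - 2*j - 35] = 2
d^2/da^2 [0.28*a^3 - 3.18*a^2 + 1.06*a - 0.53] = 1.68*a - 6.36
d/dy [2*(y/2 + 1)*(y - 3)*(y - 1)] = 3*y^2 - 4*y - 5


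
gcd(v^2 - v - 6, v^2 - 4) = v + 2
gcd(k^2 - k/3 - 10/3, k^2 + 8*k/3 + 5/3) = k + 5/3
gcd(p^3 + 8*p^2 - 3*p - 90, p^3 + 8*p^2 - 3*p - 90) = p^3 + 8*p^2 - 3*p - 90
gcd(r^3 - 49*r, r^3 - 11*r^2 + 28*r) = r^2 - 7*r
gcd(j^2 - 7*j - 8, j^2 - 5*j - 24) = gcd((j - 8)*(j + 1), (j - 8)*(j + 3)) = j - 8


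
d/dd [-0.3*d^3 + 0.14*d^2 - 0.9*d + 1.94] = -0.9*d^2 + 0.28*d - 0.9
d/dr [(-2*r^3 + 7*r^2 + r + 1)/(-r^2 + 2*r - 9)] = (2*r^4 - 8*r^3 + 69*r^2 - 124*r - 11)/(r^4 - 4*r^3 + 22*r^2 - 36*r + 81)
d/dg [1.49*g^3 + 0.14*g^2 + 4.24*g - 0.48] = 4.47*g^2 + 0.28*g + 4.24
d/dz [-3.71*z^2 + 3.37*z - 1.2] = 3.37 - 7.42*z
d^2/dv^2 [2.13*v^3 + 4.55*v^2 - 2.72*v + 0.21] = 12.78*v + 9.1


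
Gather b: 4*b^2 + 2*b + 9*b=4*b^2 + 11*b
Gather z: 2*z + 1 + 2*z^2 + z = 2*z^2 + 3*z + 1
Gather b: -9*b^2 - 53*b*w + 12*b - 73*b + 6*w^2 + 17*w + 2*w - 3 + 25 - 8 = -9*b^2 + b*(-53*w - 61) + 6*w^2 + 19*w + 14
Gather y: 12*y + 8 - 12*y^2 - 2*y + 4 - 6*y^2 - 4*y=-18*y^2 + 6*y + 12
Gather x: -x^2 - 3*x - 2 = -x^2 - 3*x - 2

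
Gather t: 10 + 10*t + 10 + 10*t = 20*t + 20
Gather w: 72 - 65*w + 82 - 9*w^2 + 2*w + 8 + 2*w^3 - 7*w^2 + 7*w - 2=2*w^3 - 16*w^2 - 56*w + 160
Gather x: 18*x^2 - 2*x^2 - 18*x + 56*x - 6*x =16*x^2 + 32*x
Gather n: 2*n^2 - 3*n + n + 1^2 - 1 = 2*n^2 - 2*n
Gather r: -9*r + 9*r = 0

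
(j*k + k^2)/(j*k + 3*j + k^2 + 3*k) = k/(k + 3)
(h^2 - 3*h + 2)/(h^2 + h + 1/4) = 4*(h^2 - 3*h + 2)/(4*h^2 + 4*h + 1)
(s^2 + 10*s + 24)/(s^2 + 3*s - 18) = (s + 4)/(s - 3)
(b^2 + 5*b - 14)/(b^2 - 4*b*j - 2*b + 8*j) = (b + 7)/(b - 4*j)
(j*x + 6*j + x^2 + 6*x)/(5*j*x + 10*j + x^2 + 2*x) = (j*x + 6*j + x^2 + 6*x)/(5*j*x + 10*j + x^2 + 2*x)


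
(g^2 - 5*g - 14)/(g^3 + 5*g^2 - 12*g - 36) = (g - 7)/(g^2 + 3*g - 18)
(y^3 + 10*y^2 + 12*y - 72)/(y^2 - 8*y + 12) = (y^2 + 12*y + 36)/(y - 6)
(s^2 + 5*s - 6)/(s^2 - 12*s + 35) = (s^2 + 5*s - 6)/(s^2 - 12*s + 35)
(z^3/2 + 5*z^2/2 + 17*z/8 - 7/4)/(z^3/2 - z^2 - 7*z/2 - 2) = (-4*z^3 - 20*z^2 - 17*z + 14)/(4*(-z^3 + 2*z^2 + 7*z + 4))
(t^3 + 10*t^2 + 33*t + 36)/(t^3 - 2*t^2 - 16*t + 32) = (t^2 + 6*t + 9)/(t^2 - 6*t + 8)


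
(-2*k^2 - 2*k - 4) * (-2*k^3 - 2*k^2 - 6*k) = 4*k^5 + 8*k^4 + 24*k^3 + 20*k^2 + 24*k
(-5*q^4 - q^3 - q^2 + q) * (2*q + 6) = -10*q^5 - 32*q^4 - 8*q^3 - 4*q^2 + 6*q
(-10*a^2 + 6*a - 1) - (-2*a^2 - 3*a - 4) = -8*a^2 + 9*a + 3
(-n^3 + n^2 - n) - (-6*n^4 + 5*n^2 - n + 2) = 6*n^4 - n^3 - 4*n^2 - 2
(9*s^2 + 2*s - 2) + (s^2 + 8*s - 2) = 10*s^2 + 10*s - 4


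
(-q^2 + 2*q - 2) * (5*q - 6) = -5*q^3 + 16*q^2 - 22*q + 12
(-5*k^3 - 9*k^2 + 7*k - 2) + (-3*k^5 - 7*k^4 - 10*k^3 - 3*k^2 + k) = -3*k^5 - 7*k^4 - 15*k^3 - 12*k^2 + 8*k - 2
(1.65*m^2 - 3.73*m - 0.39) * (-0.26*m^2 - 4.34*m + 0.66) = -0.429*m^4 - 6.1912*m^3 + 17.3786*m^2 - 0.7692*m - 0.2574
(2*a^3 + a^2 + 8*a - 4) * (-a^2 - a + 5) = -2*a^5 - 3*a^4 + a^3 + a^2 + 44*a - 20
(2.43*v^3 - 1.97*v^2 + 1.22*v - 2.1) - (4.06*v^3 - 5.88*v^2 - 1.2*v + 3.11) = -1.63*v^3 + 3.91*v^2 + 2.42*v - 5.21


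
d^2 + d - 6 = (d - 2)*(d + 3)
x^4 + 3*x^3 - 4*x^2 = x^2*(x - 1)*(x + 4)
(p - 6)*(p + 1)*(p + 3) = p^3 - 2*p^2 - 21*p - 18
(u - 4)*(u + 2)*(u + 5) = u^3 + 3*u^2 - 18*u - 40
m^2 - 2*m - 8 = (m - 4)*(m + 2)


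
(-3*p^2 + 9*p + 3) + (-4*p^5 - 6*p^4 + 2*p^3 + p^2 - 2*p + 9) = -4*p^5 - 6*p^4 + 2*p^3 - 2*p^2 + 7*p + 12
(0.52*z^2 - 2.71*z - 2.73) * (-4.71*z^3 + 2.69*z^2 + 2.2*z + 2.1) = -2.4492*z^5 + 14.1629*z^4 + 6.7124*z^3 - 12.2137*z^2 - 11.697*z - 5.733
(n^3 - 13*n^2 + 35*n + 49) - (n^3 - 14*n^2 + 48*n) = n^2 - 13*n + 49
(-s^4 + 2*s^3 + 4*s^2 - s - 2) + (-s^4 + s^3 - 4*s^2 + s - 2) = -2*s^4 + 3*s^3 - 4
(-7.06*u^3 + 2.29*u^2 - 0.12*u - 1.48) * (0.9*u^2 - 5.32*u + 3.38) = -6.354*u^5 + 39.6202*u^4 - 36.1536*u^3 + 7.0466*u^2 + 7.468*u - 5.0024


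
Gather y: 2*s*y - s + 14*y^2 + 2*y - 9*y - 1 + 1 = -s + 14*y^2 + y*(2*s - 7)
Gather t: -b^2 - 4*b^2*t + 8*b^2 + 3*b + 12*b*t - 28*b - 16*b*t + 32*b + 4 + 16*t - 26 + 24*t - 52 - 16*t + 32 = 7*b^2 + 7*b + t*(-4*b^2 - 4*b + 24) - 42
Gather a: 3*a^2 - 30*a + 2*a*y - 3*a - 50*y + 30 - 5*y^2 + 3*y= 3*a^2 + a*(2*y - 33) - 5*y^2 - 47*y + 30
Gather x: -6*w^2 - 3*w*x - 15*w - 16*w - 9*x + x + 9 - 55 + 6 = -6*w^2 - 31*w + x*(-3*w - 8) - 40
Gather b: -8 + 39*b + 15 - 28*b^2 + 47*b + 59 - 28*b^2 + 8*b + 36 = -56*b^2 + 94*b + 102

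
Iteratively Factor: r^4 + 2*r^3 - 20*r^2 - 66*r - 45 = (r + 3)*(r^3 - r^2 - 17*r - 15) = (r - 5)*(r + 3)*(r^2 + 4*r + 3) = (r - 5)*(r + 1)*(r + 3)*(r + 3)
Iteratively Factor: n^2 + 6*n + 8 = (n + 2)*(n + 4)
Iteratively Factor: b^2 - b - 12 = (b - 4)*(b + 3)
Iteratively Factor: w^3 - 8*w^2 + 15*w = (w - 3)*(w^2 - 5*w) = (w - 5)*(w - 3)*(w)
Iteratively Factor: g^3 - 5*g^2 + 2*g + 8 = (g - 2)*(g^2 - 3*g - 4) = (g - 2)*(g + 1)*(g - 4)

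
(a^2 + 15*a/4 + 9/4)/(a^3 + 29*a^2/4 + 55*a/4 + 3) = (4*a + 3)/(4*a^2 + 17*a + 4)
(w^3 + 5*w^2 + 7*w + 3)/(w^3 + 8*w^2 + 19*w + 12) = (w + 1)/(w + 4)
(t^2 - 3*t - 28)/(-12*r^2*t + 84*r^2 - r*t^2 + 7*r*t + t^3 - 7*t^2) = (-t - 4)/(12*r^2 + r*t - t^2)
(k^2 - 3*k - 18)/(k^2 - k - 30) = (k + 3)/(k + 5)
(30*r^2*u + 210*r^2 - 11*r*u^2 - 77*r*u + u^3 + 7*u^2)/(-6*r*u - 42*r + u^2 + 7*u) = -5*r + u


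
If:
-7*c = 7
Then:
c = -1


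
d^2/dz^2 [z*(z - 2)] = 2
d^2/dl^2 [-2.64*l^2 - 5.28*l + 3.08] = -5.28000000000000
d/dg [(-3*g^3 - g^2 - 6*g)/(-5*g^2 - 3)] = 3*(5*g^4 - g^2 + 2*g + 6)/(25*g^4 + 30*g^2 + 9)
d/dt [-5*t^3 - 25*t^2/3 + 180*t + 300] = -15*t^2 - 50*t/3 + 180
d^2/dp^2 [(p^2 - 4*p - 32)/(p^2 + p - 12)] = -10/(p^3 - 9*p^2 + 27*p - 27)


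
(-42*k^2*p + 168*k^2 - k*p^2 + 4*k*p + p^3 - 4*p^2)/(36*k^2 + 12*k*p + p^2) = (-7*k*p + 28*k + p^2 - 4*p)/(6*k + p)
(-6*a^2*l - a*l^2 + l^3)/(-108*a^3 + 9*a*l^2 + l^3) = l*(2*a + l)/(36*a^2 + 12*a*l + l^2)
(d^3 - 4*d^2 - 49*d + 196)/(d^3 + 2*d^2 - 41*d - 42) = (d^2 - 11*d + 28)/(d^2 - 5*d - 6)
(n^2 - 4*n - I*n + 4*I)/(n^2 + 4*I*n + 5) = (n - 4)/(n + 5*I)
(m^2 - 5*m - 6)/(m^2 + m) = (m - 6)/m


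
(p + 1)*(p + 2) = p^2 + 3*p + 2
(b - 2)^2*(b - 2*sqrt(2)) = b^3 - 4*b^2 - 2*sqrt(2)*b^2 + 4*b + 8*sqrt(2)*b - 8*sqrt(2)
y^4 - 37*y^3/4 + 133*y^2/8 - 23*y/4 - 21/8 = (y - 7)*(y - 3/2)*(y - 1)*(y + 1/4)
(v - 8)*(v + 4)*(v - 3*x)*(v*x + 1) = v^4*x - 3*v^3*x^2 - 4*v^3*x + v^3 + 12*v^2*x^2 - 35*v^2*x - 4*v^2 + 96*v*x^2 + 12*v*x - 32*v + 96*x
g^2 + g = g*(g + 1)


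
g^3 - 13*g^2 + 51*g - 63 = (g - 7)*(g - 3)^2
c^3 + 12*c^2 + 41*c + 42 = (c + 2)*(c + 3)*(c + 7)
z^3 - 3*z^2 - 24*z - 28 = (z - 7)*(z + 2)^2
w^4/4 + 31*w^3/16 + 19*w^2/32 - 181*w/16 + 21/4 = (w/4 + 1)*(w - 7/4)*(w - 1/2)*(w + 6)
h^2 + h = h*(h + 1)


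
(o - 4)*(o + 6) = o^2 + 2*o - 24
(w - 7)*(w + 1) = w^2 - 6*w - 7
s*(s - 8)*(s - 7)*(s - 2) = s^4 - 17*s^3 + 86*s^2 - 112*s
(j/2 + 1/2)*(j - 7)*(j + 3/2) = j^3/2 - 9*j^2/4 - 8*j - 21/4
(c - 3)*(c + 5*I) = c^2 - 3*c + 5*I*c - 15*I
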